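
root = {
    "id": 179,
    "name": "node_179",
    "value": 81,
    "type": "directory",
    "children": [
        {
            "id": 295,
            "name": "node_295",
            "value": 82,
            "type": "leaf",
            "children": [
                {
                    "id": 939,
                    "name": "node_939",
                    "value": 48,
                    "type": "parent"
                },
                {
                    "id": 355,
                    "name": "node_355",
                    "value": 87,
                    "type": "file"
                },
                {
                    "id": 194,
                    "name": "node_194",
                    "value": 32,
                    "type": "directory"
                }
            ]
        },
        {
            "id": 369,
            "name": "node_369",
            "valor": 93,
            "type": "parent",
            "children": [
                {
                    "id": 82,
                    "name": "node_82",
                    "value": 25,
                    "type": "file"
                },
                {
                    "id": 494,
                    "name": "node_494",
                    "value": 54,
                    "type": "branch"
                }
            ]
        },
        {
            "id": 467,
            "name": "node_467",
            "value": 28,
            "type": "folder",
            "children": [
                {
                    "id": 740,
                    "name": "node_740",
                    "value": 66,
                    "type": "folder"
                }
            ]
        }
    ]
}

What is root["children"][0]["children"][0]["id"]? 939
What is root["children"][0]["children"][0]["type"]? "parent"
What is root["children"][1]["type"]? "parent"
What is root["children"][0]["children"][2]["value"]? 32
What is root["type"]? "directory"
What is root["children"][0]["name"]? "node_295"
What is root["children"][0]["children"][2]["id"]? 194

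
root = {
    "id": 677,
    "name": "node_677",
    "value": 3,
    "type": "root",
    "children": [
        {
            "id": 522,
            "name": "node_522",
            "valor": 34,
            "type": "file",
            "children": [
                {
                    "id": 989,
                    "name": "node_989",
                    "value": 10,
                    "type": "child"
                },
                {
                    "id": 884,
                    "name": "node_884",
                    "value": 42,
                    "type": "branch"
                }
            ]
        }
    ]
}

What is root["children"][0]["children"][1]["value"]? 42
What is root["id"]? 677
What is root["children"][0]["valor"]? 34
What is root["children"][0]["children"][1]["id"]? 884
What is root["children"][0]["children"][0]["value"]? 10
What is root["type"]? "root"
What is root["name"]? "node_677"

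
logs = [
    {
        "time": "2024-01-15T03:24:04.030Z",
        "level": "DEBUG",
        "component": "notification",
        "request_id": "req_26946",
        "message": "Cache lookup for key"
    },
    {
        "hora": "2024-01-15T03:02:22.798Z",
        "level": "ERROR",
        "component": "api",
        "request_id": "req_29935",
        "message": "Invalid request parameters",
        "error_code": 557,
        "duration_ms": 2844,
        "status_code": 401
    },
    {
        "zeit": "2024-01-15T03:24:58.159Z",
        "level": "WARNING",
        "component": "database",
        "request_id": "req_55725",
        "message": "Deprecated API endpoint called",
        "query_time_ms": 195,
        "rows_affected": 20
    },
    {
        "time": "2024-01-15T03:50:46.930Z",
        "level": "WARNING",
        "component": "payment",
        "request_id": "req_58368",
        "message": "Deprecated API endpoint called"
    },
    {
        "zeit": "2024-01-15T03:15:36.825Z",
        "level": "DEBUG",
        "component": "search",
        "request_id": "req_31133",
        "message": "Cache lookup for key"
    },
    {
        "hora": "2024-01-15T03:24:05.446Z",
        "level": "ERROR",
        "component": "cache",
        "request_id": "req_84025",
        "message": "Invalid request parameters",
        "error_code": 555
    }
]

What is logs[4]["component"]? "search"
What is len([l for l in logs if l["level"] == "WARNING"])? 2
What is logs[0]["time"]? "2024-01-15T03:24:04.030Z"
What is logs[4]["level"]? "DEBUG"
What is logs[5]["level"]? "ERROR"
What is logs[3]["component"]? "payment"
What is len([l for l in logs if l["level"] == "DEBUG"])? 2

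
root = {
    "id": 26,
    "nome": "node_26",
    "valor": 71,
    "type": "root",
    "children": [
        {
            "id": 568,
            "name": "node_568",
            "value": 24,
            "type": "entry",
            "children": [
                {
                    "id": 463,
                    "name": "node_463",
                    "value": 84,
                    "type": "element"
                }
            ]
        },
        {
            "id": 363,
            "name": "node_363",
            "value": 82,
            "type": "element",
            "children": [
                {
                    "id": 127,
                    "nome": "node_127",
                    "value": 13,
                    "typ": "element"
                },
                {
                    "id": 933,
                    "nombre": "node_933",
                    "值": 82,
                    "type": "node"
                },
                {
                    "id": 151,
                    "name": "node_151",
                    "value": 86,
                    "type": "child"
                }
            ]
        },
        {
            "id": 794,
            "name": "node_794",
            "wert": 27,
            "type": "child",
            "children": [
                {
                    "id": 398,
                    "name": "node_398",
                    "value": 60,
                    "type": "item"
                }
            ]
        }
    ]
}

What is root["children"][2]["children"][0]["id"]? 398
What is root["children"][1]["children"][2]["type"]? "child"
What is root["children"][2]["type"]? "child"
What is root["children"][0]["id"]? 568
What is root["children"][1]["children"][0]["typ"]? "element"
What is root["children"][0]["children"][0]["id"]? 463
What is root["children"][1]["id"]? 363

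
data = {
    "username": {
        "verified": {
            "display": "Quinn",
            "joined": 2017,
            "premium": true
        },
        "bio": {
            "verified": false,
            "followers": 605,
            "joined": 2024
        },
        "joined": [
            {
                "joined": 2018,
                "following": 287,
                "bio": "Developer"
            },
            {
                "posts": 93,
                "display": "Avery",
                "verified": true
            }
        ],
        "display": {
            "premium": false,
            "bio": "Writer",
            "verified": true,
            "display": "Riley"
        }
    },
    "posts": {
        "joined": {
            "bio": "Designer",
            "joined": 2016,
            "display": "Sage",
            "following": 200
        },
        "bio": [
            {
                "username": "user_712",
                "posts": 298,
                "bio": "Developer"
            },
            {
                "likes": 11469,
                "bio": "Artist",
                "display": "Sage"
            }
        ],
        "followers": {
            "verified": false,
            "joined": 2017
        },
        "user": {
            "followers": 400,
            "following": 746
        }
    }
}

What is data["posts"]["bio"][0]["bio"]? "Developer"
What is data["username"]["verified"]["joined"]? 2017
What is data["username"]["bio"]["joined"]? 2024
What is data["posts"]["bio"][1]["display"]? "Sage"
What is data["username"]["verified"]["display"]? "Quinn"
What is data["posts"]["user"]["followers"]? 400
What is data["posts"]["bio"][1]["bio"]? "Artist"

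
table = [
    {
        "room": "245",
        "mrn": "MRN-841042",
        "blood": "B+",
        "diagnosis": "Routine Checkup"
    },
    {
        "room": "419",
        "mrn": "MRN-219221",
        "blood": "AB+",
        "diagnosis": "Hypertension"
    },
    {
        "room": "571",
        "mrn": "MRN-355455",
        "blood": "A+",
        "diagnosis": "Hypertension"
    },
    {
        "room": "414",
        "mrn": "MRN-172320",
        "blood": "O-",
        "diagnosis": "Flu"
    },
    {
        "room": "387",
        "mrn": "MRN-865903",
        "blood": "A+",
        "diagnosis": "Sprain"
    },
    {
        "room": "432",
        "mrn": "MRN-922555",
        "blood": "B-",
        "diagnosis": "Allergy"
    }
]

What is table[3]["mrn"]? "MRN-172320"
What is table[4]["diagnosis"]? "Sprain"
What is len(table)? 6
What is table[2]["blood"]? "A+"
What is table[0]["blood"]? "B+"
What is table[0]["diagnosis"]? "Routine Checkup"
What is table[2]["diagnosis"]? "Hypertension"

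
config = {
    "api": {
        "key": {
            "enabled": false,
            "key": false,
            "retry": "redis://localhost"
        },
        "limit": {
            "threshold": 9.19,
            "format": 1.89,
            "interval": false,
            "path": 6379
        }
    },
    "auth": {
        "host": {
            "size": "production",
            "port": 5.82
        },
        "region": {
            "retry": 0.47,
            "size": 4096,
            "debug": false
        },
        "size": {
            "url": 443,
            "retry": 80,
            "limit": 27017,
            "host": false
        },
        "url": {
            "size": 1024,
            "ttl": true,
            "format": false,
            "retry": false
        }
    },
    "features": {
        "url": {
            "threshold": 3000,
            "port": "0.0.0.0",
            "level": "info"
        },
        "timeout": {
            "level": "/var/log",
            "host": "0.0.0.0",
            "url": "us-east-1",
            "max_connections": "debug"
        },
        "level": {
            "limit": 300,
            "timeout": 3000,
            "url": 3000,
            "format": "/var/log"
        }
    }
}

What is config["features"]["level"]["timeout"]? 3000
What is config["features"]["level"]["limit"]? 300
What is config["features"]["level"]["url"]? 3000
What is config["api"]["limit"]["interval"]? False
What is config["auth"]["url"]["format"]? False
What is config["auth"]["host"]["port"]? 5.82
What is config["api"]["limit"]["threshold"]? 9.19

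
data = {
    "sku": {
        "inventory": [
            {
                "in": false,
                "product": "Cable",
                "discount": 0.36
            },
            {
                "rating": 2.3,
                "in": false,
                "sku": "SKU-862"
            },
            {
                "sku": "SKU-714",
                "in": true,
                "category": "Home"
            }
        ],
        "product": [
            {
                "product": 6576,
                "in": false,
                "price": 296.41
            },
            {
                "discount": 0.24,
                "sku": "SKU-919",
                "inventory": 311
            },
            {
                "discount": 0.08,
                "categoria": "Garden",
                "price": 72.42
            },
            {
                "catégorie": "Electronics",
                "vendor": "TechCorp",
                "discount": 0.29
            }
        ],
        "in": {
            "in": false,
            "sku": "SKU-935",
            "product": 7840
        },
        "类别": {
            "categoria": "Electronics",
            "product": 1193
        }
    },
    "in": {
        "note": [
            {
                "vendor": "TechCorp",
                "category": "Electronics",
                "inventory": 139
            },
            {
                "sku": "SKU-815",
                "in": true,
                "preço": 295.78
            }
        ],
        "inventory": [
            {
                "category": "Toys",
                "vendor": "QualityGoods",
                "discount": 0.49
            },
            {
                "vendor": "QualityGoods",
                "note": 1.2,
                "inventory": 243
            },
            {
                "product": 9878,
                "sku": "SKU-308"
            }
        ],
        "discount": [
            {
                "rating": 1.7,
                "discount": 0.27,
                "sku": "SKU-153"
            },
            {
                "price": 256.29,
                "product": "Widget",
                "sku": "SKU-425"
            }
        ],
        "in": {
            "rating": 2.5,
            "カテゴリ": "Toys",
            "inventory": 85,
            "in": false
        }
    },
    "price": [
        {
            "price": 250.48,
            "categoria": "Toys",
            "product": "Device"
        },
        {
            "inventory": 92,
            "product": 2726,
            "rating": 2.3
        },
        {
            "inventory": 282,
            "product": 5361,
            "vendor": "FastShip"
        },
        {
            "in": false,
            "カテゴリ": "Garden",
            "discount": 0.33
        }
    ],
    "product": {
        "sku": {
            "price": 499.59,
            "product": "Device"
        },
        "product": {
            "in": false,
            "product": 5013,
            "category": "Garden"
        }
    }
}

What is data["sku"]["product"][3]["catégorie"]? "Electronics"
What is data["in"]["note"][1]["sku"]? "SKU-815"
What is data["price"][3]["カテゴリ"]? "Garden"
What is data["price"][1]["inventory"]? 92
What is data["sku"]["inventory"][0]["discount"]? 0.36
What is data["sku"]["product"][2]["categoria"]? "Garden"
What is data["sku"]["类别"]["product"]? 1193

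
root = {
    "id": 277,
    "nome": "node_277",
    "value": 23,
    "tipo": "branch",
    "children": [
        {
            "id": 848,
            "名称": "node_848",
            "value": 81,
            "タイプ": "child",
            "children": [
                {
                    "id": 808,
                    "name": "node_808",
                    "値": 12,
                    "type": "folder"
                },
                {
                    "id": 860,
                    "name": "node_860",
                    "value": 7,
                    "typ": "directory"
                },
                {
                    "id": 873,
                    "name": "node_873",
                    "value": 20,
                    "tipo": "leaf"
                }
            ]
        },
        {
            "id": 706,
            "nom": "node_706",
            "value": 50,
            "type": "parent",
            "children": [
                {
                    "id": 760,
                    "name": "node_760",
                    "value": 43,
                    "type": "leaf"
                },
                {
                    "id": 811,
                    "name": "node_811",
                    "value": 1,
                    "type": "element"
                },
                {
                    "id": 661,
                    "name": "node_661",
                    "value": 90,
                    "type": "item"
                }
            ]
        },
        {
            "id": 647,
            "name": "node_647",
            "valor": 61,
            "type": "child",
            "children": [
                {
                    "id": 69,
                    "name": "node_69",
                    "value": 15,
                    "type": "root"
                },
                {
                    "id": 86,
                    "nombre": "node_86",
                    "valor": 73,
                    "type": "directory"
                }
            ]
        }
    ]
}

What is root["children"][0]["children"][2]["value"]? 20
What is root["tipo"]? "branch"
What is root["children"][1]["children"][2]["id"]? 661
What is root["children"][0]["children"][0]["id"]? 808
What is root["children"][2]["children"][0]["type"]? "root"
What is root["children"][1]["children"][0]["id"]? 760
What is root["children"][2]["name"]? "node_647"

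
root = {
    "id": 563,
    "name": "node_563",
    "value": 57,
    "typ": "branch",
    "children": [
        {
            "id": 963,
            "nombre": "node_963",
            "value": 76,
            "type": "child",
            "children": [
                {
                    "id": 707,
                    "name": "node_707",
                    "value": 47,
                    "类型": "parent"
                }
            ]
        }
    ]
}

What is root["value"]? 57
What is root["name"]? "node_563"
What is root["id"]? 563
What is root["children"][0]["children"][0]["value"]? 47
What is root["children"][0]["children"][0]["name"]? "node_707"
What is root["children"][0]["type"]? "child"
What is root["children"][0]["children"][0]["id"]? 707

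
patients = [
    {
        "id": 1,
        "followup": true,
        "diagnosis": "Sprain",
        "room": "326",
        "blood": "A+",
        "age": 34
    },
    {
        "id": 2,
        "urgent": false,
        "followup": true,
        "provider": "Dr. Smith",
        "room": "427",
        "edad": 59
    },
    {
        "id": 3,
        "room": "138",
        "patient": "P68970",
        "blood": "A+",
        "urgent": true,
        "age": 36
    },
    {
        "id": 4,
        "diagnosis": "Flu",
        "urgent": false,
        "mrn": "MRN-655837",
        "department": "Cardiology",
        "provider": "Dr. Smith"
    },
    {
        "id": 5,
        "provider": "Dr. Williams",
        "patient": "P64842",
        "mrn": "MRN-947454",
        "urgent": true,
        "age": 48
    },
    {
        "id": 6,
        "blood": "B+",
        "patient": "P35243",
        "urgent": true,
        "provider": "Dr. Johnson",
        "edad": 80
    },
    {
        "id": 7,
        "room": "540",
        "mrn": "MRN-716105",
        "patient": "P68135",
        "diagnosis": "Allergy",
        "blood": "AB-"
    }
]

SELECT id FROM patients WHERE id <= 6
[1, 2, 3, 4, 5, 6]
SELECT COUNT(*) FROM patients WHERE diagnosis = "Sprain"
1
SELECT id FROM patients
[1, 2, 3, 4, 5, 6, 7]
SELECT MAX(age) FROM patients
48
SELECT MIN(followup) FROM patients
True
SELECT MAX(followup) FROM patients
True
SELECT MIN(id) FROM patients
1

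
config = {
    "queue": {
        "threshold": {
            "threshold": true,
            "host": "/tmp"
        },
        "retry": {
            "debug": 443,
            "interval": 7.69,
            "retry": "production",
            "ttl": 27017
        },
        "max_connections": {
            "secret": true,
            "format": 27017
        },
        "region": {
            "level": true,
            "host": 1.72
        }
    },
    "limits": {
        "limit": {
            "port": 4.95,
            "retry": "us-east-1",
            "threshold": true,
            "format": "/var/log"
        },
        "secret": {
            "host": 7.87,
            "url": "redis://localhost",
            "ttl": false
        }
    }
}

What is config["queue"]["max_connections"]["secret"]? True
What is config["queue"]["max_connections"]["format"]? 27017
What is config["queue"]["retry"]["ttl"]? 27017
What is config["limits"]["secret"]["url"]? "redis://localhost"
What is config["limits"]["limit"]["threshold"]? True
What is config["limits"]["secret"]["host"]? 7.87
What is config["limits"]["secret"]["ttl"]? False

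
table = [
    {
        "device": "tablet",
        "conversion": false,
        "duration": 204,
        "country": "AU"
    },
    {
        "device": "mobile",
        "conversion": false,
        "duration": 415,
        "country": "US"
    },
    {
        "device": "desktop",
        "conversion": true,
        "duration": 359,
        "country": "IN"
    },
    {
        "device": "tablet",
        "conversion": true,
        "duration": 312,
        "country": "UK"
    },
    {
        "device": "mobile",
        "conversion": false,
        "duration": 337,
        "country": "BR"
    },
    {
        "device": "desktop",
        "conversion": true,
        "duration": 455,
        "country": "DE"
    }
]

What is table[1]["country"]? "US"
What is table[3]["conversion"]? True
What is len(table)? 6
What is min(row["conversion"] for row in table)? False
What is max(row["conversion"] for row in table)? True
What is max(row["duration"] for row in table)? 455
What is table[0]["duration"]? 204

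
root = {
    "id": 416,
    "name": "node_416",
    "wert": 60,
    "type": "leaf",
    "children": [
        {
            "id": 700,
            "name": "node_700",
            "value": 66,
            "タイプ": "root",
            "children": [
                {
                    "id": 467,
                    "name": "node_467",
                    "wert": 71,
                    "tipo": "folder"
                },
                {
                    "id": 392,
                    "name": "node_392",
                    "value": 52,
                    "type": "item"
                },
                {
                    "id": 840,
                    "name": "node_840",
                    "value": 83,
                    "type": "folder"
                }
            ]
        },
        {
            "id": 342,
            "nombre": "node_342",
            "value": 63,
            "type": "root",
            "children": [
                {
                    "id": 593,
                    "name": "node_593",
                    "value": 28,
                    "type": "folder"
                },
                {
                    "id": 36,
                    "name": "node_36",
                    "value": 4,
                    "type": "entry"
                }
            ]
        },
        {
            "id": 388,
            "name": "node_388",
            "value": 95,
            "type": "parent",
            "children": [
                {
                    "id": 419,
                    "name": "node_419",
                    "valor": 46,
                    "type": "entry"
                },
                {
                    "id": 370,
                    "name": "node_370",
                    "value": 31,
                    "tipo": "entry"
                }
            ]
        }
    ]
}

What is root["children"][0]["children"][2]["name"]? "node_840"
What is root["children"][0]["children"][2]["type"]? "folder"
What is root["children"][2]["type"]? "parent"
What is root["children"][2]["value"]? 95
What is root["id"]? 416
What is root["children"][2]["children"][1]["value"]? 31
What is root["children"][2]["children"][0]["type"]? "entry"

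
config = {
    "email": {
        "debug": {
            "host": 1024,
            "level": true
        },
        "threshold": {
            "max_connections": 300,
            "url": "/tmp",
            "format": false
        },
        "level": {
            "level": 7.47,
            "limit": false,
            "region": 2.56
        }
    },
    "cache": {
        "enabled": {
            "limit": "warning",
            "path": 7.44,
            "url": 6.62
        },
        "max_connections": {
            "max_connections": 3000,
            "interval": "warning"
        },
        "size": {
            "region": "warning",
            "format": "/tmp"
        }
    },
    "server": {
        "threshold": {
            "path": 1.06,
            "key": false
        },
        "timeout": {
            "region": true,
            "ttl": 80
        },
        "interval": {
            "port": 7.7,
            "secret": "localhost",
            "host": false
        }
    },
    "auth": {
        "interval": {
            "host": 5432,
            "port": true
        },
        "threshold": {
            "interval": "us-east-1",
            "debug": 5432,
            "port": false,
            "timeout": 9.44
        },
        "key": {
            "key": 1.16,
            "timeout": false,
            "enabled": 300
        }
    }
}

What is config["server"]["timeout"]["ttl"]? 80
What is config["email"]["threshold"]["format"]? False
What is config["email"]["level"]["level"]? 7.47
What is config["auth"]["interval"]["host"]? 5432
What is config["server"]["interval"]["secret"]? "localhost"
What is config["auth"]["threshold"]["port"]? False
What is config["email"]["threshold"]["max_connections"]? 300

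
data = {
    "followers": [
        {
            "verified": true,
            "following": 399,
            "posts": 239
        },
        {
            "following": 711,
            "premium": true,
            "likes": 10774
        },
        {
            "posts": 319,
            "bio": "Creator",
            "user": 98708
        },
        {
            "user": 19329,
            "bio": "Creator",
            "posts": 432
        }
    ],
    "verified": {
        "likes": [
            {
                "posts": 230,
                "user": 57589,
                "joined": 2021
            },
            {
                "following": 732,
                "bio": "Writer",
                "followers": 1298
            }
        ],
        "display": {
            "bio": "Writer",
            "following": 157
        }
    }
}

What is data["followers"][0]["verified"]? True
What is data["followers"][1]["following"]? 711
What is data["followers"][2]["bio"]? "Creator"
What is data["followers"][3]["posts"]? 432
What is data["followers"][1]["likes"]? 10774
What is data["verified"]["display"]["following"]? 157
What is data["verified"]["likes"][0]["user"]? 57589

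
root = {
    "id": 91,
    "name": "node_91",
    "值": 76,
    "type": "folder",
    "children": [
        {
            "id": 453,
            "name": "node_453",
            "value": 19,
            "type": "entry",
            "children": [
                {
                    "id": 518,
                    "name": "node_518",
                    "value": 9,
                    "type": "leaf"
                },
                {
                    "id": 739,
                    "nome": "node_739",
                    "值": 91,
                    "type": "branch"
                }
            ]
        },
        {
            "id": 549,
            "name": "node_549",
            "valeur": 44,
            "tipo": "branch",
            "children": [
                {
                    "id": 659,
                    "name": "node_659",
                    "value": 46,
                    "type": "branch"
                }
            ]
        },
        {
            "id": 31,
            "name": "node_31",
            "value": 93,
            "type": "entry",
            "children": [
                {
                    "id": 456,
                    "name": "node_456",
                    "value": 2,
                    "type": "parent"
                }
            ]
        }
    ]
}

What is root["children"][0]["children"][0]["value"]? 9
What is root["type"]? "folder"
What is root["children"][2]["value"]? 93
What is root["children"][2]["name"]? "node_31"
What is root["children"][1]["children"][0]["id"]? 659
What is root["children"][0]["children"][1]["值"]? 91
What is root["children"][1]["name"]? "node_549"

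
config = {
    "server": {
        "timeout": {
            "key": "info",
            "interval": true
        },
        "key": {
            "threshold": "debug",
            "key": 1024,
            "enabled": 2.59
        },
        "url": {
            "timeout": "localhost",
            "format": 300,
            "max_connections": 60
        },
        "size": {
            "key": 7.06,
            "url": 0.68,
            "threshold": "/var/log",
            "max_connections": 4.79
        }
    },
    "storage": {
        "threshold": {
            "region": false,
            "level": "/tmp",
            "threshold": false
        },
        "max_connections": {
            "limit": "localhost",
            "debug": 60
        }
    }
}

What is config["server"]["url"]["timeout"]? "localhost"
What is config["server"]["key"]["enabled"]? 2.59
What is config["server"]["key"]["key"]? 1024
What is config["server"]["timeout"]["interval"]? True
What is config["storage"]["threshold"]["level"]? "/tmp"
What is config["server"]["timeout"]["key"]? "info"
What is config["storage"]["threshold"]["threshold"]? False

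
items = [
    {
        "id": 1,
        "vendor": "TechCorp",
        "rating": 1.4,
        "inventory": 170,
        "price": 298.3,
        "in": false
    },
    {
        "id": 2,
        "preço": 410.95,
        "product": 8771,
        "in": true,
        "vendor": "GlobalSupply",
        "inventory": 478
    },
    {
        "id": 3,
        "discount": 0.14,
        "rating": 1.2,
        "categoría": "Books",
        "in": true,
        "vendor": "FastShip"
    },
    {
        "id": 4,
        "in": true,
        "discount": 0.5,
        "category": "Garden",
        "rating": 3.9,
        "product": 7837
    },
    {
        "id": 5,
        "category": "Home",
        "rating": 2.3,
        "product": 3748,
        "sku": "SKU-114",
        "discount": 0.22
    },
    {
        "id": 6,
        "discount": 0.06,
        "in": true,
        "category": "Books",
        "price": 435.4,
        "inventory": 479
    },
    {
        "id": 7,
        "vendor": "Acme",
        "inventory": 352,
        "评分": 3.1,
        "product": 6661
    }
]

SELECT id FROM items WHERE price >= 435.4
[6]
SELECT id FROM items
[1, 2, 3, 4, 5, 6, 7]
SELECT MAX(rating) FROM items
3.9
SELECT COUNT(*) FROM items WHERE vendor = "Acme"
1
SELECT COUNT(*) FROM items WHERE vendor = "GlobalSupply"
1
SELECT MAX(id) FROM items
7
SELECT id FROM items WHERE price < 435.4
[1]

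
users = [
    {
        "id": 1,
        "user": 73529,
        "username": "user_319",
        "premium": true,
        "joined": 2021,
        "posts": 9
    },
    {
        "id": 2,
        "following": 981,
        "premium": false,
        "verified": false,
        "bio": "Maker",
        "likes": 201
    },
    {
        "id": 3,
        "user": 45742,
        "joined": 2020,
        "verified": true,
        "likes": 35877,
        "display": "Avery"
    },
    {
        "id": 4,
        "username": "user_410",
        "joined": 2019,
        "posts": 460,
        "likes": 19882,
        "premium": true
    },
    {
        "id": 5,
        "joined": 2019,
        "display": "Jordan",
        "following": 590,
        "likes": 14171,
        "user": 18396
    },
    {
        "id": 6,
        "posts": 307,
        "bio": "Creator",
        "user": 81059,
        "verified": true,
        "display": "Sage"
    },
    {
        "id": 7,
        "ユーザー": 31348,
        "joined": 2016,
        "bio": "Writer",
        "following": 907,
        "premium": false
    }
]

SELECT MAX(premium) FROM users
True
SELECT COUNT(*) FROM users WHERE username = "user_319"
1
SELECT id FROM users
[1, 2, 3, 4, 5, 6, 7]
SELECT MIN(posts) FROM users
9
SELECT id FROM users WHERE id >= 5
[5, 6, 7]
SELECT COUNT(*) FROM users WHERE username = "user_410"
1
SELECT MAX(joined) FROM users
2021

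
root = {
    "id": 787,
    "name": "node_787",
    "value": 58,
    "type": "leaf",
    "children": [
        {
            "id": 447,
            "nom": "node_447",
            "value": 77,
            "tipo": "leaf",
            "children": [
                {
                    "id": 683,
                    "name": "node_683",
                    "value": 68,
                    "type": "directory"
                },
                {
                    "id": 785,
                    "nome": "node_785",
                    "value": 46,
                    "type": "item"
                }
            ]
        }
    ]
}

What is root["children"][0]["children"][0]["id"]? 683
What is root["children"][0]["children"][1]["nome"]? "node_785"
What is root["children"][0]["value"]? 77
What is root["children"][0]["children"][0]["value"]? 68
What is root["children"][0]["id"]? 447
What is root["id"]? 787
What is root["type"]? "leaf"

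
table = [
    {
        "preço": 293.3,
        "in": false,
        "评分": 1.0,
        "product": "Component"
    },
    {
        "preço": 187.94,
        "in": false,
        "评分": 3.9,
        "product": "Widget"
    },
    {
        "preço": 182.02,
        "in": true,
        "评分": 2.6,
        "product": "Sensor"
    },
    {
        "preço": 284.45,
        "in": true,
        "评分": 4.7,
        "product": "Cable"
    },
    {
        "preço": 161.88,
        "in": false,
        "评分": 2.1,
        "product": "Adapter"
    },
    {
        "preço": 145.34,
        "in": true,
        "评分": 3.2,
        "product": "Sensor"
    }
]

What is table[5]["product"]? "Sensor"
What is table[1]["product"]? "Widget"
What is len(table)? 6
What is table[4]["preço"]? 161.88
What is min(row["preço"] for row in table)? 145.34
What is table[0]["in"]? False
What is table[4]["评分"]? 2.1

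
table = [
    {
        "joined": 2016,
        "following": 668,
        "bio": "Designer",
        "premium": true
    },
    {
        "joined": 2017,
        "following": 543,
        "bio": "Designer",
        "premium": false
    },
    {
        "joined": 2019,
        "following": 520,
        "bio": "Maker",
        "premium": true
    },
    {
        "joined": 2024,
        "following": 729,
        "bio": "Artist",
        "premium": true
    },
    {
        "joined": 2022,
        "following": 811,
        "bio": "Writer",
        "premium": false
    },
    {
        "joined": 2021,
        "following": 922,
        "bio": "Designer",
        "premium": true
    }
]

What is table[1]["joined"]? 2017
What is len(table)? 6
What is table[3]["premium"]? True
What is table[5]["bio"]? "Designer"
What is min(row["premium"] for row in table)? False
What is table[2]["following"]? 520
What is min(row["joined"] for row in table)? 2016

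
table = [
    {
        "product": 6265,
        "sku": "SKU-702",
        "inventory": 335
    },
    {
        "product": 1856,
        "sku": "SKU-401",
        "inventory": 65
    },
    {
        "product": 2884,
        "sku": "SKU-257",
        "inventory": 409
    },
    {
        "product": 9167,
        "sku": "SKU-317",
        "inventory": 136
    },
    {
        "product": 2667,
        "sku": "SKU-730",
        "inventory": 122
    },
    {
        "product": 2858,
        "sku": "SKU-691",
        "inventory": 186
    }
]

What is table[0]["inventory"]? 335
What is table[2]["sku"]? "SKU-257"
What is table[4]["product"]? 2667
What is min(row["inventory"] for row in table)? 65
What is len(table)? 6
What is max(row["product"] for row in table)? 9167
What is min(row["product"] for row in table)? 1856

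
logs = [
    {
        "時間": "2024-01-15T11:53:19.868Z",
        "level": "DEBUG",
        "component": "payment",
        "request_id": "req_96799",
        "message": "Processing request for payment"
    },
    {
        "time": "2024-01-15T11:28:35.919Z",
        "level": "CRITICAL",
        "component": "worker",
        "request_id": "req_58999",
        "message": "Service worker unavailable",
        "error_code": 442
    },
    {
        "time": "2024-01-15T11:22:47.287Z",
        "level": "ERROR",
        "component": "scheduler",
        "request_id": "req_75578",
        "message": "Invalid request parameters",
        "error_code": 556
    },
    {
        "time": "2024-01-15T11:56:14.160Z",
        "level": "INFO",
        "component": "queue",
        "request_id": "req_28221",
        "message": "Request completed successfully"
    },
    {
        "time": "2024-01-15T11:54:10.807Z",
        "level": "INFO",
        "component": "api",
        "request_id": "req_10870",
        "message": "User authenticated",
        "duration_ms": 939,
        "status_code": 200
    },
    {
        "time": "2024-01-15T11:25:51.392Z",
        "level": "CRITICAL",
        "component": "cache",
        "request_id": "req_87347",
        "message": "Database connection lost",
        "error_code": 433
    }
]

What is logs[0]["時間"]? "2024-01-15T11:53:19.868Z"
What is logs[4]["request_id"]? "req_10870"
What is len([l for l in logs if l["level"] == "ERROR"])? 1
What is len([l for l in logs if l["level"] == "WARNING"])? 0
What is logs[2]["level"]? "ERROR"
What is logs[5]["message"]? "Database connection lost"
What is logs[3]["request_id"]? "req_28221"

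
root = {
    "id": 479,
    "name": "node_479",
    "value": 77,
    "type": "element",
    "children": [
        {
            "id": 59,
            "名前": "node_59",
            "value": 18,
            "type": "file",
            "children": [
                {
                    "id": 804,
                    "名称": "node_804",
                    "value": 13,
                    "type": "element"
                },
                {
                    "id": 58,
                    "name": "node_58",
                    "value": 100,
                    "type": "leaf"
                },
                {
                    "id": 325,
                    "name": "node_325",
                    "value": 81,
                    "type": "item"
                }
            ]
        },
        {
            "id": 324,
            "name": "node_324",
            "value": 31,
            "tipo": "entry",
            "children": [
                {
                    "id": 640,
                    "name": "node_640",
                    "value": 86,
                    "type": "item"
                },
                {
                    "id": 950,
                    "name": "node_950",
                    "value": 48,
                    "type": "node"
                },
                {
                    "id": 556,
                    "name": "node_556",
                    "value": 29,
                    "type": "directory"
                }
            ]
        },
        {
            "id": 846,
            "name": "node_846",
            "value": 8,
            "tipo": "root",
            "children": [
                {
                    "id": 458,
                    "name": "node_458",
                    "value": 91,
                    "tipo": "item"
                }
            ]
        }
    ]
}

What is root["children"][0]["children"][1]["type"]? "leaf"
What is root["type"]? "element"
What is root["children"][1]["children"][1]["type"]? "node"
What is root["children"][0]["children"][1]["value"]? 100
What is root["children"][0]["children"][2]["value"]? 81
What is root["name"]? "node_479"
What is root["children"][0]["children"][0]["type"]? "element"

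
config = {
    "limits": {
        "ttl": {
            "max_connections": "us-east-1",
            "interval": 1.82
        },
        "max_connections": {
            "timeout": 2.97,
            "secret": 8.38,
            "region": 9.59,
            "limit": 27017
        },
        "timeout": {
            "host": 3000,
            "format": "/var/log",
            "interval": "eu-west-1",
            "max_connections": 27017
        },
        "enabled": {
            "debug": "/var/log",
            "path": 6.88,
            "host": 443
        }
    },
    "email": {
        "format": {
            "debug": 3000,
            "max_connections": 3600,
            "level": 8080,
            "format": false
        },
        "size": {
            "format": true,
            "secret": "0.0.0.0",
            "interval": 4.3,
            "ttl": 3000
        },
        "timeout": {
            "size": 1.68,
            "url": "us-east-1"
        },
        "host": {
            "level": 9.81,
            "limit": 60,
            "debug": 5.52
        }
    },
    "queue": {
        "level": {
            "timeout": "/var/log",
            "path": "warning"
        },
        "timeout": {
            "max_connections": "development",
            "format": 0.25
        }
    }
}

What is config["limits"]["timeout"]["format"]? "/var/log"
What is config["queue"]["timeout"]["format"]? 0.25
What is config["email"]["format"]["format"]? False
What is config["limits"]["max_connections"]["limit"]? 27017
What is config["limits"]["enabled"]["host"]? 443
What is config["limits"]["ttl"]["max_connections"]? "us-east-1"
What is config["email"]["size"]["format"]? True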